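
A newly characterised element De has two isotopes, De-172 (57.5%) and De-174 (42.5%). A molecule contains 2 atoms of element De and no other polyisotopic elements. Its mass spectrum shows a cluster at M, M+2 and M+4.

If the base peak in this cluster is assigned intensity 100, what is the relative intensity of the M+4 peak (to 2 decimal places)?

Binomial terms of (0.575 + 0.425)^2: M 0.3306, M+2 0.4888, M+4 0.1806 → M+2 is the base peak.
P(M+2) = C(2,1) × 0.575^1 × 0.425^1 = 2 × 0.5750 × 0.4250 = 0.488750 (base)
P(M+4) = C(2,2) × 0.575^0 × 0.425^2 = 1 × 1.0000 × 0.180625 = 0.180625
Relative intensity = 0.180625 / 0.488750 × 100 = 36.96

36.96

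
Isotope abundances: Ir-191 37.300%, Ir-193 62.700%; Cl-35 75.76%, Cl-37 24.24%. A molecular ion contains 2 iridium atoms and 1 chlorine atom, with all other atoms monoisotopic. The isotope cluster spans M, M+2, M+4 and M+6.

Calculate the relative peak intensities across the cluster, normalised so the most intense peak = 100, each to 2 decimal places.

25.63 : 94.38 : 100.00 : 23.17

Iridium pattern (n=2): 0.139129 : 0.467742 : 0.393129
Chlorine pattern (n=1): 0.7576 : 0.2424
Convolve the two distributions (both contribute in 2-u steps):
  M: 0.139129×0.7576 = 0.105404
  M+2: 0.139129×0.2424 + 0.467742×0.7576 = 0.388086
  M+4: 0.467742×0.2424 + 0.393129×0.7576 = 0.411215
  M+6: 0.393129×0.2424 = 0.095294
Scale to base peak (0.411215) = 100: 25.63 : 94.38 : 100.00 : 23.17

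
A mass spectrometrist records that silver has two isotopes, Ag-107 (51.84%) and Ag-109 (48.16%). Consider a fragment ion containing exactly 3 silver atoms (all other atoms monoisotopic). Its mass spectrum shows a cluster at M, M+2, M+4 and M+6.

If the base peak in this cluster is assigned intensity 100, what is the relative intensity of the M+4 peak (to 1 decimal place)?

Term probabilities: M 0.1393, M+2 0.3883, M+4 0.3607, M+6 0.1117. Base peak = M+2.
P(M+2) = C(3,1) × 0.5184^2 × 0.4816^1 = 3 × 0.26873856 × 0.4816 = 0.388273 (base)
P(M+4) = C(3,2) × 0.5184^1 × 0.4816^2 = 3 × 0.5184 × 0.23193856 = 0.360711
Relative intensity = 0.360711 / 0.388273 × 100 = 92.9

92.9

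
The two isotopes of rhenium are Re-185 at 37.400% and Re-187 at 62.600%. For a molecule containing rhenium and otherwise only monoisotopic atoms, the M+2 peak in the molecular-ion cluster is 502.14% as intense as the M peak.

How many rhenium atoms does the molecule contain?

3

With n Re atoms, P(M+2)/P(M) = C(n,1)·p^(n−1)q / p^n = n·q/p = n · 0.62600/0.37400.
n = 5.0214 × 0.37400/0.62600 = 3.00 ≈ 3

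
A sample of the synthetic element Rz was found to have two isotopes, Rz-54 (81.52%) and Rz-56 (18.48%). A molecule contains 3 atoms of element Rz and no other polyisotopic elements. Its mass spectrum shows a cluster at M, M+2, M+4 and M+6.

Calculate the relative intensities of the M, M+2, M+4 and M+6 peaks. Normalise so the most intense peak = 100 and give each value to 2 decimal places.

The 3 Rz atoms are independent, so intensities follow the terms of (0.8152 + 0.1848)^3.
P(M) = 0.8152^3 = 0.541742
P(M+2) = 3 × 0.8152^2 × 0.1848^1 = 0.368427
P(M+4) = 3 × 0.8152^1 × 0.1848^2 = 0.083520
P(M+6) = 0.1848^3 = 0.006311
The M peak is largest (0.541742); scaling to 100 gives 100.00 : 68.01 : 15.42 : 1.16.

100.00 : 68.01 : 15.42 : 1.16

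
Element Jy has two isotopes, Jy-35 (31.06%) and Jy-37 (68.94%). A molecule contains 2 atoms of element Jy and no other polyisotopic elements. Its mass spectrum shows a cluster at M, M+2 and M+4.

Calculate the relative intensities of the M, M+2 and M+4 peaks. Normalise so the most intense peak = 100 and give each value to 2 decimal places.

Expanding (0.3106 + 0.6894)^2:
P(M) = 0.3106^2 = 0.096472
P(M+2) = 2 × 0.3106^1 × 0.6894^1 = 0.428255
P(M+4) = 0.6894^2 = 0.475272
The M+4 peak is largest (0.475272); scaling to 100 gives 20.30 : 90.11 : 100.00.

20.30 : 90.11 : 100.00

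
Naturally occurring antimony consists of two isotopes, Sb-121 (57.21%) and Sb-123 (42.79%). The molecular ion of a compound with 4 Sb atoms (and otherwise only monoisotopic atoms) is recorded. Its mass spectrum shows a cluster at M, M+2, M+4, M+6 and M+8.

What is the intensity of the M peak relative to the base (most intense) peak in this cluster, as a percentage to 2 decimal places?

29.79%

Binomial terms of (0.5721 + 0.4279)^4: M 0.1071, M+2 0.3205, M+4 0.3596, M+6 0.1793, M+8 0.0335 → M+4 is the base peak.
P(M+4) = C(4,2) × 0.5721^2 × 0.4279^2 = 6 × 0.32729841 × 0.18309841 = 0.359567 (base)
P(M) = C(4,0) × 0.5721^4 × 0.4279^0 = 1 × 0.10712425 × 1.0000 = 0.107124
Relative intensity = 0.107124 / 0.359567 × 100 = 29.79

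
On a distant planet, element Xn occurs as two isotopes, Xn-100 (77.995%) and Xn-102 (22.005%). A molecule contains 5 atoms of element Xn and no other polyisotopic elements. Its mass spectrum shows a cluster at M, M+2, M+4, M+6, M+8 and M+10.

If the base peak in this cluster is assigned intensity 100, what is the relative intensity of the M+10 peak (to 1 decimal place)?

0.1

(0.77995 + 0.22005)^5 gives M 0.2886, M+2 0.4072, M+4 0.2297, M+6 0.0648, M+8 0.0091, M+10 0.0005; the largest is M+2.
P(M+2) = C(5,1) × 0.77995^4 × 0.22005^1 = 5 × 0.37005566 × 0.22005 = 0.407154 (base)
P(M+10) = C(5,5) × 0.77995^0 × 0.22005^5 = 1 × 1.0000 × 0.00051595 = 0.000516
Relative intensity = 0.000516 / 0.407154 × 100 = 0.1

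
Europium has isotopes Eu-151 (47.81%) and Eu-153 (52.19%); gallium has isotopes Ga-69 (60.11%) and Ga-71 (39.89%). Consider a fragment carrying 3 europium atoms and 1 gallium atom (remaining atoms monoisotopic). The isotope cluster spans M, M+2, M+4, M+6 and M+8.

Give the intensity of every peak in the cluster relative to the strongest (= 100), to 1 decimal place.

17.4 : 68.5 : 100.0 : 63.9 : 15.0

Europium pattern (n=3): 0.10928391 : 0.3578871 : 0.39067407 : 0.14215492
Gallium pattern (n=1): 0.6011 : 0.3989
Convolve the two distributions (both contribute in 2-u steps):
  M: 0.10928391×0.6011 = 0.065691
  M+2: 0.10928391×0.3989 + 0.3578871×0.6011 = 0.258719
  M+4: 0.3578871×0.3989 + 0.39067407×0.6011 = 0.377595
  M+6: 0.39067407×0.3989 + 0.14215492×0.6011 = 0.241289
  M+8: 0.14215492×0.3989 = 0.056706
Scale to base peak (0.377595) = 100: 17.4 : 68.5 : 100.0 : 63.9 : 15.0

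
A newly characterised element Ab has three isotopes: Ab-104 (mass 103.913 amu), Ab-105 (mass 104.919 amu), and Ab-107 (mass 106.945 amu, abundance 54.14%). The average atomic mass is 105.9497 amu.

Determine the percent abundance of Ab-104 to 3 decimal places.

The remaining 45.86% is split between Ab-104 (fraction x) and Ab-105 (fraction 0.4586 − x).
Substituting: 103.913x + 104.919(0.4586 − x) = 48.049677
(103.913 − 104.919)x = -0.0661764  ⇒  x = 0.06578, y = 0.39282
Ab-104: 6.578%, Ab-105: 39.282%.

6.578%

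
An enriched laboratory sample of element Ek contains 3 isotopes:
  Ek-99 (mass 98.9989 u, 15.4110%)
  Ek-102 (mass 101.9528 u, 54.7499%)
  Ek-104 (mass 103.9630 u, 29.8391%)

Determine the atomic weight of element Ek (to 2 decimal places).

102.10 u

Ar = Σ fᵢ·mᵢ = 0.154110 × 98.9989 + 0.547499 × 101.9528 + 0.298391 × 103.9630
= 15.25672 + 55.81906 + 31.02162 = 102.09740 u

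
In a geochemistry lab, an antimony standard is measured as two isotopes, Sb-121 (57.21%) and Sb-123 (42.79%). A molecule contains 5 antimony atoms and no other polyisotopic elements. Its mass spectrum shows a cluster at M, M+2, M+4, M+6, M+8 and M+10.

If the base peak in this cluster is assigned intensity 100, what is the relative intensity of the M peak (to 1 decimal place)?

(0.5721 + 0.4279)^5 gives M 0.0613, M+2 0.2292, M+4 0.3428, M+6 0.2564, M+8 0.0959, M+10 0.0143; the largest is M+4.
P(M+4) = C(5,2) × 0.5721^3 × 0.4279^2 = 10 × 0.18724742 × 0.18309841 = 0.342847 (base)
P(M) = C(5,0) × 0.5721^5 × 0.4279^0 = 1 × 0.06128578 × 1.0000 = 0.061286
Relative intensity = 0.061286 / 0.342847 × 100 = 17.9

17.9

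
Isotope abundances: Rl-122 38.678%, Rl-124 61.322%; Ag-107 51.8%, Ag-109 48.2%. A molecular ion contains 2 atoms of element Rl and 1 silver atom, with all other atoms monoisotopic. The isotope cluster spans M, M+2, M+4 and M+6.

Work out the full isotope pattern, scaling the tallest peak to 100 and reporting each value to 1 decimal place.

18.3 : 75.1 : 100.0 : 42.8

Element Rl pattern (n=2): 0.14959877 : 0.47436246 : 0.37603877
Silver pattern (n=1): 0.5180 : 0.4820
Convolve the two distributions (both contribute in 2-u steps):
  M: 0.14959877×0.5180 = 0.077492
  M+2: 0.14959877×0.4820 + 0.47436246×0.5180 = 0.317826
  M+4: 0.47436246×0.4820 + 0.37603877×0.5180 = 0.423431
  M+6: 0.37603877×0.4820 = 0.181251
Scale to base peak (0.423431) = 100: 18.3 : 75.1 : 100.0 : 42.8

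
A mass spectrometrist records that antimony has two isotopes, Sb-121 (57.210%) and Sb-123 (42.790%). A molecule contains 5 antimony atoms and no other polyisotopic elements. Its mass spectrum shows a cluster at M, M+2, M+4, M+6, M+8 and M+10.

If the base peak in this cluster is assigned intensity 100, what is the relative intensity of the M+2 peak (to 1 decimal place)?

(0.57210 + 0.42790)^5 gives M 0.0613, M+2 0.2292, M+4 0.3428, M+6 0.2564, M+8 0.0959, M+10 0.0143; the largest is M+4.
P(M+4) = C(5,2) × 0.57210^3 × 0.42790^2 = 10 × 0.18724742 × 0.18309841 = 0.342847 (base)
P(M+2) = C(5,1) × 0.57210^4 × 0.42790^1 = 5 × 0.10712425 × 0.4279 = 0.229192
Relative intensity = 0.229192 / 0.342847 × 100 = 66.8

66.8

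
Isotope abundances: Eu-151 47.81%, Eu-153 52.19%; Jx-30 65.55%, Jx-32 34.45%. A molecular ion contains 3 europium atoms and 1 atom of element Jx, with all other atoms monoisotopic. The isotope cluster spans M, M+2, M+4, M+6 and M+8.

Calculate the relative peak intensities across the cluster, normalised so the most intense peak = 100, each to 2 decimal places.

Europium pattern (n=3): 0.10928391 : 0.3578871 : 0.39067407 : 0.14215492
Element Jx pattern (n=1): 0.6555 : 0.3445
Convolve the two distributions (both contribute in 2-u steps):
  M: 0.10928391×0.6555 = 0.071636
  M+2: 0.10928391×0.3445 + 0.3578871×0.6555 = 0.272243
  M+4: 0.3578871×0.3445 + 0.39067407×0.6555 = 0.379379
  M+6: 0.39067407×0.3445 + 0.14215492×0.6555 = 0.227770
  M+8: 0.14215492×0.3445 = 0.048972
Scale to base peak (0.379379) = 100: 18.88 : 71.76 : 100.00 : 60.04 : 12.91

18.88 : 71.76 : 100.00 : 60.04 : 12.91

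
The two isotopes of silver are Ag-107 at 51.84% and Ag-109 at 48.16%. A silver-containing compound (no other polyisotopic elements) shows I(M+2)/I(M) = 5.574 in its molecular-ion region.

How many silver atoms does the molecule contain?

The M+2/M ratio from n Ag atoms is n · q/p = n · 0.4816/0.5184.
n = 5.574 × 0.5184/0.4816 = 6.00 ≈ 6

6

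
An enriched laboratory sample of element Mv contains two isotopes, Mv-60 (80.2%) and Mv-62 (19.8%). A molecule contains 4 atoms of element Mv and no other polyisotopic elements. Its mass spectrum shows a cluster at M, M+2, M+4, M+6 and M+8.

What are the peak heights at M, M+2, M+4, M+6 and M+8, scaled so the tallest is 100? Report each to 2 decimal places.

100.00 : 98.75 : 36.57 : 6.02 : 0.37

Each Mv atom is independently Mv-60 (p = 0.802) or Mv-62 (q = 0.198); the cluster is the binomial expansion (p + q)^4.
P(M) = 0.802^4 = 0.413711
P(M+2) = 4 × 0.802^3 × 0.198^1 = 0.408553
P(M+4) = 6 × 0.802^2 × 0.198^2 = 0.151297
P(M+6) = 4 × 0.802^1 × 0.198^3 = 0.024902
P(M+8) = 0.198^4 = 0.001537
The M peak is largest (0.413711); scaling to 100 gives 100.00 : 98.75 : 36.57 : 6.02 : 0.37.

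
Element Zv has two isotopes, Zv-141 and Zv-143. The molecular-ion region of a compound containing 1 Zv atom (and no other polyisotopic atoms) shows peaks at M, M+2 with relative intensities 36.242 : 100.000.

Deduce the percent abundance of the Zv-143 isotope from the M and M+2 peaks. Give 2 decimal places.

Write p for the Zv-141 fraction. I(M+2)/I(M) = [C(1,1)·p^0·(1−p)] / p^1 = 1·(1−p)/p = 100.000/36.242 = 2.7592
(1−p)/p = 2.7592/1 = 2.7592  ⇒  p = 1/(1 + 2.7592) = 0.2660
Zv-141: 26.60%, Zv-143: 73.40%.

73.40%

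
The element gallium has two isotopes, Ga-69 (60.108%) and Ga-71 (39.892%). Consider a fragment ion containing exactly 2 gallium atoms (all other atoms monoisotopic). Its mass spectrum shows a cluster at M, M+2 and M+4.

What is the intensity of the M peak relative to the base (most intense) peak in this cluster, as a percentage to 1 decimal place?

Term probabilities: M 0.3613, M+2 0.4796, M+4 0.1591. Base peak = M+2.
P(M+2) = C(2,1) × 0.60108^1 × 0.39892^1 = 2 × 0.60108 × 0.39892 = 0.479566 (base)
P(M) = C(2,0) × 0.60108^2 × 0.39892^0 = 1 × 0.36129717 × 1.0000 = 0.361297
Relative intensity = 0.361297 / 0.479566 × 100 = 75.3

75.3%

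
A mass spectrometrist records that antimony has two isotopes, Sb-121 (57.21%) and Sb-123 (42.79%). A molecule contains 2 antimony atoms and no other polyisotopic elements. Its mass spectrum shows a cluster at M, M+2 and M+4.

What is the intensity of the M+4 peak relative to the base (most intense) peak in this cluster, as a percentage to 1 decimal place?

37.4%

Term probabilities: M 0.3273, M+2 0.4896, M+4 0.1831. Base peak = M+2.
P(M+2) = C(2,1) × 0.5721^1 × 0.4279^1 = 2 × 0.5721 × 0.4279 = 0.489603 (base)
P(M+4) = C(2,2) × 0.5721^0 × 0.4279^2 = 1 × 1.0000 × 0.18309841 = 0.183098
Relative intensity = 0.183098 / 0.489603 × 100 = 37.4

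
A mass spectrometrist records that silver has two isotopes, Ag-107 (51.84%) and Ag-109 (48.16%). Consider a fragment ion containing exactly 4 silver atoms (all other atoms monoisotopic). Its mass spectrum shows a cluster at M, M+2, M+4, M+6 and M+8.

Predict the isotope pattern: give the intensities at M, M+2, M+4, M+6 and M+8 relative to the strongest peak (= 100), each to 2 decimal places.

19.31 : 71.76 : 100.00 : 61.93 : 14.38

Expanding (0.5184 + 0.4816)^4:
P(M) = 0.5184^4 = 0.072220
P(M+2) = 4 × 0.5184^3 × 0.4816^1 = 0.268375
P(M+4) = 6 × 0.5184^2 × 0.4816^2 = 0.373985
P(M+6) = 4 × 0.5184^1 × 0.4816^3 = 0.231624
P(M+8) = 0.4816^4 = 0.053795
The M+4 peak is largest (0.373985); scaling to 100 gives 19.31 : 71.76 : 100.00 : 61.93 : 14.38.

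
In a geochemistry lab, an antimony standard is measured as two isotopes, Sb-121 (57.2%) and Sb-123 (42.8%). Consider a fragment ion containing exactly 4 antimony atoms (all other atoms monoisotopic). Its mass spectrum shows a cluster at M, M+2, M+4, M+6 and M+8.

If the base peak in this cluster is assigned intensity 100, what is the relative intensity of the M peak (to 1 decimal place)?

(0.572 + 0.428)^4 gives M 0.1070, M+2 0.3204, M+4 0.3596, M+6 0.1794, M+8 0.0336; the largest is M+4.
P(M+4) = C(4,2) × 0.572^2 × 0.428^2 = 6 × 0.327184 × 0.183184 = 0.359609 (base)
P(M) = C(4,0) × 0.572^4 × 0.428^0 = 1 × 0.10704937 × 1.0000 = 0.107049
Relative intensity = 0.107049 / 0.359609 × 100 = 29.8

29.8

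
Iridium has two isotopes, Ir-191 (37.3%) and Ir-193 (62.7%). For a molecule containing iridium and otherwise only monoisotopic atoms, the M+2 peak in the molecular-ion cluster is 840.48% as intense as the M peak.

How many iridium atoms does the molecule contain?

With n Ir atoms, P(M+2)/P(M) = C(n,1)·p^(n−1)q / p^n = n·q/p = n · 0.627/0.373.
n = 8.4048 × 0.373/0.627 = 5.00 ≈ 5

5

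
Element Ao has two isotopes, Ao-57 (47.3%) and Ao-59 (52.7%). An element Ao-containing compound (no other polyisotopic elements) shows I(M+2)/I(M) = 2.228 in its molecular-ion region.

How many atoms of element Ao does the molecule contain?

2

For n independent Ao atoms, I(M+2)/I(M) = n · (abundance Ao-59) / (abundance Ao-57) = n · 0.527/0.473.
n = 2.228 × 0.473/0.527 = 2.00 ≈ 2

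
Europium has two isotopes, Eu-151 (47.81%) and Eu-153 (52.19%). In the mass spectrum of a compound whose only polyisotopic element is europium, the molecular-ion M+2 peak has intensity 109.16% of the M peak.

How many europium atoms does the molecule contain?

1

For n independent Eu atoms, I(M+2)/I(M) = n · (abundance Eu-153) / (abundance Eu-151) = n · 0.5219/0.4781.
n = 1.0916 × 0.4781/0.5219 = 1.00 ≈ 1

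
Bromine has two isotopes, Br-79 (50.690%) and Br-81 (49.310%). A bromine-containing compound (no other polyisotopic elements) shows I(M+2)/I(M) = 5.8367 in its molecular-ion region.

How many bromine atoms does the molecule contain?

For n independent Br atoms, I(M+2)/I(M) = n · (abundance Br-81) / (abundance Br-79) = n · 0.49310/0.50690.
n = 5.8367 × 0.50690/0.49310 = 6.00 ≈ 6

6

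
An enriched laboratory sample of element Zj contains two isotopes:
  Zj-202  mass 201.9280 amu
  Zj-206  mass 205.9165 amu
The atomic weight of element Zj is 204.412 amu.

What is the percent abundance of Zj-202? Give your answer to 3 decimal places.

37.721%

With x = fraction of Zj-202 (so Zj-206 is 1 − x):
201.9280·x + 205.9165·(1 − x) = 204.412
(201.9280 − 205.9165)·x = 204.412 − 205.9165
x = -1.5045 / -3.9885 = 0.37721 → 37.721% Zj-202, 62.279% Zj-206.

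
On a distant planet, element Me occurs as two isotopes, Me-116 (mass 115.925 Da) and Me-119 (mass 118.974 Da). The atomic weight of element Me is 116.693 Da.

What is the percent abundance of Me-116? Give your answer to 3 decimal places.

74.811%

Writing the weighted mean with unknown fraction x of Me-116:
115.925·x + 118.974·(1 − x) = 116.693
(115.925 − 118.974)·x = 116.693 − 118.974
x = -2.281 / -3.049 = 0.74811 → 74.811% Me-116, 25.189% Me-119.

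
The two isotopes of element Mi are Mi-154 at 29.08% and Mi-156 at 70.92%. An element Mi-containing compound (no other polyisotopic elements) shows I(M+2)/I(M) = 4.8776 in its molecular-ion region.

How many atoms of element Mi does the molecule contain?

2

With n Mi atoms, P(M+2)/P(M) = C(n,1)·p^(n−1)q / p^n = n·q/p = n · 0.7092/0.2908.
n = 4.8776 × 0.2908/0.7092 = 2.00 ≈ 2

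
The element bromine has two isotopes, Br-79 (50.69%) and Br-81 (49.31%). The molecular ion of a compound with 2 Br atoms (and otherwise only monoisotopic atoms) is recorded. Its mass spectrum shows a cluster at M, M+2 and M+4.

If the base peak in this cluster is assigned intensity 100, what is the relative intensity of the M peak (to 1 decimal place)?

51.4

(0.5069 + 0.4931)^2 gives M 0.2569, M+2 0.4999, M+4 0.2431; the largest is M+2.
P(M+2) = C(2,1) × 0.5069^1 × 0.4931^1 = 2 × 0.5069 × 0.4931 = 0.499905 (base)
P(M) = C(2,0) × 0.5069^2 × 0.4931^0 = 1 × 0.25694761 × 1.0000 = 0.256948
Relative intensity = 0.256948 / 0.499905 × 100 = 51.4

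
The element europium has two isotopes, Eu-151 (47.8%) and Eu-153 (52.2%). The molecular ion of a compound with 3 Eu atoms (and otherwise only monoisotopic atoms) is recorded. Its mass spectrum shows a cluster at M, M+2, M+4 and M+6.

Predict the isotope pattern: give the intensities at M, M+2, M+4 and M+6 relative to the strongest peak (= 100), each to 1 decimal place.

Expanding (0.478 + 0.522)^3:
P(M) = 0.478^3 = 0.109215
P(M+2) = 3 × 0.478^2 × 0.522^1 = 0.357806
P(M+4) = 3 × 0.478^1 × 0.522^2 = 0.390742
P(M+6) = 0.522^3 = 0.142237
The M+4 peak is largest (0.390742); scaling to 100 gives 28.0 : 91.6 : 100.0 : 36.4.

28.0 : 91.6 : 100.0 : 36.4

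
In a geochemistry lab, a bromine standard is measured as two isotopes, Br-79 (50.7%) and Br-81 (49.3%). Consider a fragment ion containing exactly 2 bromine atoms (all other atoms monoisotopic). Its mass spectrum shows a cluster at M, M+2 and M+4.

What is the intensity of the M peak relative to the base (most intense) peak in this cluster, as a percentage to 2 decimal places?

(0.507 + 0.493)^2 gives M 0.2570, M+2 0.4999, M+4 0.2430; the largest is M+2.
P(M+2) = C(2,1) × 0.507^1 × 0.493^1 = 2 × 0.5070 × 0.4930 = 0.499902 (base)
P(M) = C(2,0) × 0.507^2 × 0.493^0 = 1 × 0.257049 × 1.0000 = 0.257049
Relative intensity = 0.257049 / 0.499902 × 100 = 51.42

51.42%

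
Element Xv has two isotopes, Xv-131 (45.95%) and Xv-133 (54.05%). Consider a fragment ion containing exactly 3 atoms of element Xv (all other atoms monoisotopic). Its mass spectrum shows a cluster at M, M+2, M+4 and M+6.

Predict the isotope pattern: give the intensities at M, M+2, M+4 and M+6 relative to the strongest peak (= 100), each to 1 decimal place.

Each Xv atom is independently Xv-131 (p = 0.4595) or Xv-133 (q = 0.5405); the cluster is the binomial expansion (p + q)^3.
P(M) = 0.4595^3 = 0.097019
P(M+2) = 3 × 0.4595^2 × 0.5405^1 = 0.342364
P(M+4) = 3 × 0.4595^1 × 0.5405^2 = 0.402715
P(M+6) = 0.5405^3 = 0.157902
The M+4 peak is largest (0.402715); scaling to 100 gives 24.1 : 85.0 : 100.0 : 39.2.

24.1 : 85.0 : 100.0 : 39.2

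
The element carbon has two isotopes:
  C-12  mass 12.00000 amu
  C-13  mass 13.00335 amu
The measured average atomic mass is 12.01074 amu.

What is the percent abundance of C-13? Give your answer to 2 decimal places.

Writing the weighted mean with unknown fraction x of C-12:
12.00000·x + 13.00335·(1 − x) = 12.01074
(12.00000 − 13.00335)·x = 12.01074 − 13.00335
x = -0.99261 / -1.00335 = 0.98930 → 98.93% C-12, 1.07% C-13.

1.07%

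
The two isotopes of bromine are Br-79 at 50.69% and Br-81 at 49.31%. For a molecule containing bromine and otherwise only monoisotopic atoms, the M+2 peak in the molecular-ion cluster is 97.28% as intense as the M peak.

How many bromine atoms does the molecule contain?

1

With n Br atoms, P(M+2)/P(M) = C(n,1)·p^(n−1)q / p^n = n·q/p = n · 0.4931/0.5069.
n = 0.9728 × 0.5069/0.4931 = 1.00 ≈ 1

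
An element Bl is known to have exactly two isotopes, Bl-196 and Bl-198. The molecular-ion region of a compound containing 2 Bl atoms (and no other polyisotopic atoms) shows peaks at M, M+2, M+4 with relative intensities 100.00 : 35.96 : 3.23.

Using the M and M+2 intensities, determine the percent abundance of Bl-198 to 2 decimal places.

Let p = fractional abundance of Bl-196. I(M+2)/I(M) = [C(2,1)·p^1·(1−p)] / p^2 = 2·(1−p)/p = 35.96/100.00 = 0.3596
(1−p)/p = 0.3596/2 = 0.1798  ⇒  p = 1/(1 + 0.1798) = 0.8476
Bl-196: 84.76%, Bl-198: 15.24%.

15.24%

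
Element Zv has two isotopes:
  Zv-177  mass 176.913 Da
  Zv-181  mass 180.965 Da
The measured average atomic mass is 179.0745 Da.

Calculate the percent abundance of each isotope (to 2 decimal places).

With x = fraction of Zv-177 (so Zv-181 is 1 − x):
176.913·x + 180.965·(1 − x) = 179.0745
(176.913 − 180.965)·x = 179.0745 − 180.965
x = -1.8905 / -4.052 = 0.46656 → 46.66% Zv-177, 53.34% Zv-181.

Zv-177: 46.66%, Zv-181: 53.34%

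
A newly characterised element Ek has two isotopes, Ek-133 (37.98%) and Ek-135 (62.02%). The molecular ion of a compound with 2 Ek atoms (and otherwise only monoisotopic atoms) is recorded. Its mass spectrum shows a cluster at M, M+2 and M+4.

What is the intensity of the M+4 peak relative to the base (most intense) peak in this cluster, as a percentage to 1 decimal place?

81.6%

Binomial terms of (0.3798 + 0.6202)^2: M 0.1442, M+2 0.4711, M+4 0.3846 → M+2 is the base peak.
P(M+2) = C(2,1) × 0.3798^1 × 0.6202^1 = 2 × 0.3798 × 0.6202 = 0.471104 (base)
P(M+4) = C(2,2) × 0.3798^0 × 0.6202^2 = 1 × 1.0000 × 0.38464804 = 0.384648
Relative intensity = 0.384648 / 0.471104 × 100 = 81.6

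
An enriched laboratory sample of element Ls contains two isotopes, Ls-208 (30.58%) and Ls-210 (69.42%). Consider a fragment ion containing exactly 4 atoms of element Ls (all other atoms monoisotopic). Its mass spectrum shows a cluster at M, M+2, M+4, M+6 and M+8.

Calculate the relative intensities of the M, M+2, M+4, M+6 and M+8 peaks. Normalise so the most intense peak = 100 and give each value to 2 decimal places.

The 4 Ls atoms are independent, so intensities follow the terms of (0.3058 + 0.6942)^4.
P(M) = 0.3058^4 = 0.008745
P(M+2) = 4 × 0.3058^3 × 0.6942^1 = 0.079407
P(M+4) = 6 × 0.3058^2 × 0.6942^2 = 0.270393
P(M+6) = 4 × 0.3058^1 × 0.6942^3 = 0.409215
P(M+8) = 0.6942^4 = 0.232241
The M+6 peak is largest (0.409215); scaling to 100 gives 2.14 : 19.40 : 66.08 : 100.00 : 56.75.

2.14 : 19.40 : 66.08 : 100.00 : 56.75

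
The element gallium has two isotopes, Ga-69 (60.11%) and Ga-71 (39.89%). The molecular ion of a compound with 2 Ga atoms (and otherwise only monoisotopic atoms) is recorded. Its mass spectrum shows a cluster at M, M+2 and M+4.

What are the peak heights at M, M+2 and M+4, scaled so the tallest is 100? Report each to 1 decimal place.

75.3 : 100.0 : 33.2

Expanding (0.6011 + 0.3989)^2:
P(M) = 0.6011^2 = 0.361321
P(M+2) = 2 × 0.6011^1 × 0.3989^1 = 0.479558
P(M+4) = 0.3989^2 = 0.159121
The M+2 peak is largest (0.479558); scaling to 100 gives 75.3 : 100.0 : 33.2.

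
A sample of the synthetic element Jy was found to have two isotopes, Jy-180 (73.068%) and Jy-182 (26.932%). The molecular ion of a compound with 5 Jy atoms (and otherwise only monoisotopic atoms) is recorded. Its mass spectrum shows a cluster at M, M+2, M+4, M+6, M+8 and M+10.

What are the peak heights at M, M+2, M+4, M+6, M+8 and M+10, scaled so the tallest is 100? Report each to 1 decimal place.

Each Jy atom is independently Jy-180 (p = 0.73068) or Jy-182 (q = 0.26932); the cluster is the binomial expansion (p + q)^5.
P(M) = 0.73068^5 = 0.208274
P(M+2) = 5 × 0.73068^4 × 0.26932^1 = 0.383838
P(M+4) = 10 × 0.73068^3 × 0.26932^2 = 0.282956
P(M+6) = 10 × 0.73068^2 × 0.26932^3 = 0.104294
P(M+8) = 5 × 0.73068^1 × 0.26932^4 = 0.019221
P(M+10) = 0.26932^5 = 0.001417
The M+2 peak is largest (0.383838); scaling to 100 gives 54.3 : 100.0 : 73.7 : 27.2 : 5.0 : 0.4.

54.3 : 100.0 : 73.7 : 27.2 : 5.0 : 0.4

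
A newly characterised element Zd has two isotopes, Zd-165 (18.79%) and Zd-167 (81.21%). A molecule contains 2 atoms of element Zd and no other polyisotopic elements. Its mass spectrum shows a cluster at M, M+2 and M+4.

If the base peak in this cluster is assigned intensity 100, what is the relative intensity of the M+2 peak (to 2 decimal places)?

Binomial terms of (0.1879 + 0.8121)^2: M 0.0353, M+2 0.3052, M+4 0.6595 → M+4 is the base peak.
P(M+4) = C(2,2) × 0.1879^0 × 0.8121^2 = 1 × 1.0000 × 0.65950641 = 0.659506 (base)
P(M+2) = C(2,1) × 0.1879^1 × 0.8121^1 = 2 × 0.1879 × 0.8121 = 0.305187
Relative intensity = 0.305187 / 0.659506 × 100 = 46.28

46.28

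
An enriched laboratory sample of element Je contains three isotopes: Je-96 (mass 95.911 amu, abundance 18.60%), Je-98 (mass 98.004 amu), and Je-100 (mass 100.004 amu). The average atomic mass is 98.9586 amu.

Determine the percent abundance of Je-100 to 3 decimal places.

Let x and y be the fractions of Je-98 and Je-100. Then x + y = 1 − 0.1860 = 0.8140 and 98.004x + 100.004y = 98.9586 − 0.1860×95.911 = 81.119154.
Substituting: 98.004x + 100.004(0.8140 − x) = 81.119154
(98.004 − 100.004)x = -0.284102  ⇒  x = 0.14205, y = 0.67195
Je-98: 14.205%, Je-100: 67.195%.

67.195%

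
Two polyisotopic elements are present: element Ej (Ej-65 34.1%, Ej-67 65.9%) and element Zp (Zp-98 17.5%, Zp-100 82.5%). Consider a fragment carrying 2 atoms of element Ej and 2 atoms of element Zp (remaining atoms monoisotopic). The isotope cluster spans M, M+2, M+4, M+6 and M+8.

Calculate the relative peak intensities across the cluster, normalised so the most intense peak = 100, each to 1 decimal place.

Element Ej pattern (n=2): 0.116281 : 0.449438 : 0.434281
Element Zp pattern (n=2): 0.030625 : 0.28875 : 0.680625
Convolve the two distributions (both contribute in 2-u steps):
  M: 0.116281×0.030625 = 0.003561
  M+2: 0.116281×0.28875 + 0.449438×0.030625 = 0.047340
  M+4: 0.116281×0.680625 + 0.449438×0.28875 + 0.434281×0.030625 = 0.222219
  M+6: 0.449438×0.680625 + 0.434281×0.28875 = 0.431297
  M+8: 0.434281×0.680625 = 0.295583
Scale to base peak (0.431297) = 100: 0.8 : 11.0 : 51.5 : 100.0 : 68.5

0.8 : 11.0 : 51.5 : 100.0 : 68.5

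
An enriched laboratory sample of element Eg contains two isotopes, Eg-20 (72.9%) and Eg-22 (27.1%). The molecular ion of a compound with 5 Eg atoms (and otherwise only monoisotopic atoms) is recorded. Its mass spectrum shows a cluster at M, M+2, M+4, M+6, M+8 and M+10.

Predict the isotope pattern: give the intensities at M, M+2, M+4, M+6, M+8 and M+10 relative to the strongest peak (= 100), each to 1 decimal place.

53.8 : 100.0 : 74.3 : 27.6 : 5.1 : 0.4

The 5 Eg atoms are independent, so intensities follow the terms of (0.729 + 0.271)^5.
P(M) = 0.729^5 = 0.205891
P(M+2) = 5 × 0.729^4 × 0.271^1 = 0.382692
P(M+4) = 10 × 0.729^3 × 0.271^2 = 0.284525
P(M+6) = 10 × 0.729^2 × 0.271^3 = 0.105770
P(M+8) = 5 × 0.729^1 × 0.271^4 = 0.019660
P(M+10) = 0.271^5 = 0.001462
The M+2 peak is largest (0.382692); scaling to 100 gives 53.8 : 100.0 : 74.3 : 27.6 : 5.1 : 0.4.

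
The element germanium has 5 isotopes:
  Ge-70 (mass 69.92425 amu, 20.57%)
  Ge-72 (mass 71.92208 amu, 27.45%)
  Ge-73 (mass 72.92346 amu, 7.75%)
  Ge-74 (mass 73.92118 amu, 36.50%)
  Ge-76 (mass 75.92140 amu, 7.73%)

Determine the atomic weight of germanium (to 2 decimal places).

72.63 amu

Weight each isotope mass by its fractional abundance: 0.2057 × 69.92425 + 0.2745 × 71.92208 + 0.0775 × 72.92346 + 0.3650 × 73.92118 + 0.0773 × 75.92140
= 14.383418 + 19.742611 + 5.651568 + 26.981231 + 5.868724 = 72.627552 amu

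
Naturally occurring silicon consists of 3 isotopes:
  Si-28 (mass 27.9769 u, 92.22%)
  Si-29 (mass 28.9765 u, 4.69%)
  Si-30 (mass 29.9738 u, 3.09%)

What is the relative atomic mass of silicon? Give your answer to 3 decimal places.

28.085 u

Average mass = Σ (abundance × isotope mass) = 0.9222 × 27.9769 + 0.0469 × 28.9765 + 0.0309 × 29.9738
= 25.80030 + 1.35900 + 0.92619 = 28.08549 u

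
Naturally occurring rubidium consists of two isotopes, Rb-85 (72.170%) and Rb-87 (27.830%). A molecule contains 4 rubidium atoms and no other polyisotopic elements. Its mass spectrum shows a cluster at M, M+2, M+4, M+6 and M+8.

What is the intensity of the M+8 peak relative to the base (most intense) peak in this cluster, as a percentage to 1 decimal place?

1.4%

Binomial terms of (0.72170 + 0.27830)^4: M 0.2713, M+2 0.4184, M+4 0.2420, M+6 0.0622, M+8 0.0060 → M+2 is the base peak.
P(M+2) = C(4,1) × 0.72170^3 × 0.27830^1 = 4 × 0.37589809 × 0.2783 = 0.418450 (base)
P(M+8) = C(4,4) × 0.72170^0 × 0.27830^4 = 1 × 1.0000 × 0.00599864 = 0.005999
Relative intensity = 0.005999 / 0.418450 × 100 = 1.4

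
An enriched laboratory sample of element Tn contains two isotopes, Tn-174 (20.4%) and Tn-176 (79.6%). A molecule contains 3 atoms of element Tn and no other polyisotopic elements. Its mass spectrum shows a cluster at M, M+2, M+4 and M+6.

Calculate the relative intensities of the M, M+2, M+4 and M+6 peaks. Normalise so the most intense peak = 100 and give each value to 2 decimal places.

The 3 Tn atoms are independent, so intensities follow the terms of (0.204 + 0.796)^3.
P(M) = 0.204^3 = 0.008490
P(M+2) = 3 × 0.204^2 × 0.796^1 = 0.099379
P(M+4) = 3 × 0.204^1 × 0.796^2 = 0.387773
P(M+6) = 0.796^3 = 0.504358
The M+6 peak is largest (0.504358); scaling to 100 gives 1.68 : 19.70 : 76.88 : 100.00.

1.68 : 19.70 : 76.88 : 100.00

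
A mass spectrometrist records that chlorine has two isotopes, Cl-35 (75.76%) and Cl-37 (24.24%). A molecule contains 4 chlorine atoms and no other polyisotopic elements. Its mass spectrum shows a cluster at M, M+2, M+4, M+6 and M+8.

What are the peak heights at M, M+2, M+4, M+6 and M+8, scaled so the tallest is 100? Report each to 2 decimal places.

The 4 Cl atoms are independent, so intensities follow the terms of (0.7576 + 0.2424)^4.
P(M) = 0.7576^4 = 0.329428
P(M+2) = 4 × 0.7576^3 × 0.2424^1 = 0.421612
P(M+4) = 6 × 0.7576^2 × 0.2424^2 = 0.202347
P(M+6) = 4 × 0.7576^1 × 0.2424^3 = 0.043162
P(M+8) = 0.2424^4 = 0.003452
The M+2 peak is largest (0.421612); scaling to 100 gives 78.14 : 100.00 : 47.99 : 10.24 : 0.82.

78.14 : 100.00 : 47.99 : 10.24 : 0.82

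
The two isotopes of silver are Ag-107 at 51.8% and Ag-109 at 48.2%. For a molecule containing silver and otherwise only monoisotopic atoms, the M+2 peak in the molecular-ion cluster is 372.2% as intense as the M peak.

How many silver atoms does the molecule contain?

4

With n Ag atoms, P(M+2)/P(M) = C(n,1)·p^(n−1)q / p^n = n·q/p = n · 0.482/0.518.
n = 3.722 × 0.518/0.482 = 4.00 ≈ 4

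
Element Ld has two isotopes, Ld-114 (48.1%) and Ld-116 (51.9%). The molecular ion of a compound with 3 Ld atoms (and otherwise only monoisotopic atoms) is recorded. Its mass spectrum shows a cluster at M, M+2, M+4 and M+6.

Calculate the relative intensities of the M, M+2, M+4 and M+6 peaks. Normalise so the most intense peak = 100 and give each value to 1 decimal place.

The 3 Ld atoms are independent, so intensities follow the terms of (0.481 + 0.519)^3.
P(M) = 0.481^3 = 0.111285
P(M+2) = 3 × 0.481^2 × 0.519^1 = 0.360229
P(M+4) = 3 × 0.481^1 × 0.519^2 = 0.388688
P(M+6) = 0.519^3 = 0.139798
The M+4 peak is largest (0.388688); scaling to 100 gives 28.6 : 92.7 : 100.0 : 36.0.

28.6 : 92.7 : 100.0 : 36.0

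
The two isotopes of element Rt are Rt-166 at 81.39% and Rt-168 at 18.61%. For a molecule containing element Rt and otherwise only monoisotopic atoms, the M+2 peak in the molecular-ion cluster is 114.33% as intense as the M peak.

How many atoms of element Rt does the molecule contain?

5

With n Rt atoms, P(M+2)/P(M) = C(n,1)·p^(n−1)q / p^n = n·q/p = n · 0.1861/0.8139.
n = 1.1433 × 0.8139/0.1861 = 5.00 ≈ 5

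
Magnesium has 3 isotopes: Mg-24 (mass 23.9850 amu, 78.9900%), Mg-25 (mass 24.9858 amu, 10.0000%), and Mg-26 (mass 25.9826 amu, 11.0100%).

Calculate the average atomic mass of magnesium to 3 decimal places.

24.305 amu

The abundance-weighted mean is 0.789900 × 23.9850 + 0.100000 × 24.9858 + 0.110100 × 25.9826
= 18.94575 + 2.49858 + 2.86068 = 24.30501 amu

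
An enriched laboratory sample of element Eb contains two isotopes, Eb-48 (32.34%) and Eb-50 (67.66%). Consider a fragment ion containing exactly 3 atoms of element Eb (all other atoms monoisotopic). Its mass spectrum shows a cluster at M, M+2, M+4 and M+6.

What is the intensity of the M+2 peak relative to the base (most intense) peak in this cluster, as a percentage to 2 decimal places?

47.80%

Term probabilities: M 0.0338, M+2 0.2123, M+4 0.4441, M+6 0.3097. Base peak = M+4.
P(M+4) = C(3,2) × 0.3234^1 × 0.6766^2 = 3 × 0.3234 × 0.45778756 = 0.444145 (base)
P(M+2) = C(3,1) × 0.3234^2 × 0.6766^1 = 3 × 0.10458756 × 0.6766 = 0.212292
Relative intensity = 0.212292 / 0.444145 × 100 = 47.80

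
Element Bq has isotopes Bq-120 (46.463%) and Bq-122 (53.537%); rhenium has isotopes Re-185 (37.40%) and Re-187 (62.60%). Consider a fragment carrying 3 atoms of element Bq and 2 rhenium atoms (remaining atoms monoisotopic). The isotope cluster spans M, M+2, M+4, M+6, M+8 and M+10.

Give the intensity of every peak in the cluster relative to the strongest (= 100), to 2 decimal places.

Element Bq pattern (n=3): 0.10030481 : 0.34672869 : 0.3995182 : 0.1534483
Rhenium pattern (n=2): 0.139876 : 0.468248 : 0.391876
Convolve the two distributions (both contribute in 2-u steps):
  M: 0.10030481×0.139876 = 0.014030
  M+2: 0.10030481×0.468248 + 0.34672869×0.139876 = 0.095467
  M+4: 0.10030481×0.391876 + 0.34672869×0.468248 + 0.3995182×0.139876 = 0.257545
  M+6: 0.34672869×0.391876 + 0.3995182×0.468248 + 0.1534483×0.139876 = 0.344412
  M+8: 0.3995182×0.391876 + 0.1534483×0.468248 = 0.228413
  M+10: 0.1534483×0.391876 = 0.060133
Scale to base peak (0.344412) = 100: 4.07 : 27.72 : 74.78 : 100.00 : 66.32 : 17.46

4.07 : 27.72 : 74.78 : 100.00 : 66.32 : 17.46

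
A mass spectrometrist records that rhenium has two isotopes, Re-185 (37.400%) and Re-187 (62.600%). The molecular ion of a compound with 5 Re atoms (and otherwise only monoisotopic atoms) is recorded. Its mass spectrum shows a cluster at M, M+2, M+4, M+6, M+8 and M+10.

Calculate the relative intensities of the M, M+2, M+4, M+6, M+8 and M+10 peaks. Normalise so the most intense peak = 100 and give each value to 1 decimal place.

Each Re atom is independently Re-185 (p = 0.37400) or Re-187 (q = 0.62600); the cluster is the binomial expansion (p + q)^5.
P(M) = 0.37400^5 = 0.007317
P(M+2) = 5 × 0.37400^4 × 0.62600^1 = 0.061239
P(M+4) = 10 × 0.37400^3 × 0.62600^2 = 0.205005
P(M+6) = 10 × 0.37400^2 × 0.62600^3 = 0.343136
P(M+8) = 5 × 0.37400^1 × 0.62600^4 = 0.287170
P(M+10) = 0.62600^5 = 0.096133
The M+6 peak is largest (0.343136); scaling to 100 gives 2.1 : 17.8 : 59.7 : 100.0 : 83.7 : 28.0.

2.1 : 17.8 : 59.7 : 100.0 : 83.7 : 28.0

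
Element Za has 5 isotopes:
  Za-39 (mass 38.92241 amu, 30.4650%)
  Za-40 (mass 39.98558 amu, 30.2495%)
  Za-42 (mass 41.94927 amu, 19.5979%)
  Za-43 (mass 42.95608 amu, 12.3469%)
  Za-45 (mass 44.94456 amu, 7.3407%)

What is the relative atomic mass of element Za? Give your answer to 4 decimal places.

Weight each isotope mass by its fractional abundance: 0.304650 × 38.92241 + 0.302495 × 39.98558 + 0.195979 × 41.94927 + 0.123469 × 42.95608 + 0.073407 × 44.94456
= 11.857712 + 12.095438 + 8.221176 + 5.303744 + 3.299245 = 40.777315 amu

40.7773 amu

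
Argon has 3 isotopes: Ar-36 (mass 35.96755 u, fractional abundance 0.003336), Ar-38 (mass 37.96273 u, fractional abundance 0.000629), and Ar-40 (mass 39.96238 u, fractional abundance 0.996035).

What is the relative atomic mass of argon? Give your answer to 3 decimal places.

39.948 u

Weight each isotope mass by its fractional abundance: 0.003336 × 35.96755 + 0.000629 × 37.96273 + 0.996035 × 39.96238
= 0.119988 + 0.023879 + 39.803929 = 39.947796 u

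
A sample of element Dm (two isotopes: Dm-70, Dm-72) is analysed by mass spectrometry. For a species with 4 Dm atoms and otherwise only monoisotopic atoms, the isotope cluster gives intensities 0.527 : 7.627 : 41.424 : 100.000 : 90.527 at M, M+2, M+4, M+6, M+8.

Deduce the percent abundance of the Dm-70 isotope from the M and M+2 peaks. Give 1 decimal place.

If p is the fraction of Dm that is Dm-70, then I(M+2)/I(M) = [C(4,1)·p^3·(1−p)] / p^4 = 4·(1−p)/p = 7.627/0.527 = 14.4725
(1−p)/p = 14.4725/4 = 3.6181  ⇒  p = 1/(1 + 3.6181) = 0.2165
Dm-70: 21.7%, Dm-72: 78.3%.

21.7%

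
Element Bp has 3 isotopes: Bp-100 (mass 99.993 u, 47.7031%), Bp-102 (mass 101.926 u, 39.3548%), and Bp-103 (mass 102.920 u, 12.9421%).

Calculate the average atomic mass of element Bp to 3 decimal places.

101.133 u

Average mass = Σ (abundance × isotope mass) = 0.477031 × 99.993 + 0.393548 × 101.926 + 0.129421 × 102.920
= 47.6998 + 40.1128 + 13.3200 = 101.1326 u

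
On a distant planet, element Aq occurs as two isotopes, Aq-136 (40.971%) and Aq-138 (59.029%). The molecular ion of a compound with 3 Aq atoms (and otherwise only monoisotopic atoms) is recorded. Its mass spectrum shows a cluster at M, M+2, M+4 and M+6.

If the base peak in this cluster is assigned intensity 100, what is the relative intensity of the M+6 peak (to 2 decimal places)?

Term probabilities: M 0.0688, M+2 0.2973, M+4 0.4283, M+6 0.2057. Base peak = M+4.
P(M+4) = C(3,2) × 0.40971^1 × 0.59029^2 = 3 × 0.40971 × 0.34844228 = 0.428281 (base)
P(M+6) = C(3,3) × 0.40971^0 × 0.59029^3 = 1 × 1.0000 × 0.205682 = 0.205682
Relative intensity = 0.205682 / 0.428281 × 100 = 48.03

48.03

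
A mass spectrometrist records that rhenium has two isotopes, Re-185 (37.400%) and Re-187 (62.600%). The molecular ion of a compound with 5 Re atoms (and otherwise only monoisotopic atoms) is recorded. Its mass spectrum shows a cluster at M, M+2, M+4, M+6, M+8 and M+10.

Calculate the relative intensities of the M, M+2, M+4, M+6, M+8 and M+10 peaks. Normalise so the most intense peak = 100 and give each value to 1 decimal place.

The 5 Re atoms are independent, so intensities follow the terms of (0.37400 + 0.62600)^5.
P(M) = 0.37400^5 = 0.007317
P(M+2) = 5 × 0.37400^4 × 0.62600^1 = 0.061239
P(M+4) = 10 × 0.37400^3 × 0.62600^2 = 0.205005
P(M+6) = 10 × 0.37400^2 × 0.62600^3 = 0.343136
P(M+8) = 5 × 0.37400^1 × 0.62600^4 = 0.287170
P(M+10) = 0.62600^5 = 0.096133
The M+6 peak is largest (0.343136); scaling to 100 gives 2.1 : 17.8 : 59.7 : 100.0 : 83.7 : 28.0.

2.1 : 17.8 : 59.7 : 100.0 : 83.7 : 28.0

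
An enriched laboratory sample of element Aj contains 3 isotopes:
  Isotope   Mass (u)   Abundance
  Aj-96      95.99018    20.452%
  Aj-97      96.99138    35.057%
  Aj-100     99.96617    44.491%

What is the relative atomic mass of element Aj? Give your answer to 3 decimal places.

Weight each isotope mass by its fractional abundance: 0.20452 × 95.99018 + 0.35057 × 96.99138 + 0.44491 × 99.96617
= 19.631912 + 34.002268 + 44.475949 = 98.110129 u

98.110 u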